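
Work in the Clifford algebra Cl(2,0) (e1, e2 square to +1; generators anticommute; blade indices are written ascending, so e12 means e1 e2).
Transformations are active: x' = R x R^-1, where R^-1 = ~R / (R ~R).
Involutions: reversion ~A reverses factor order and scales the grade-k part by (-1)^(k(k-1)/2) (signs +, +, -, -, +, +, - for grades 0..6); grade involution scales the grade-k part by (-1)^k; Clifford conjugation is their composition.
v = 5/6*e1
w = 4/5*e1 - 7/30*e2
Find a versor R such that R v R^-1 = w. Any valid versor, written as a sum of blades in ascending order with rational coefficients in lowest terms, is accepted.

The midline construction: v and w both square to 25/36, so reflecting in their sum 49/30*e1 - 7/30*e2 exchanges them.
Answer: 49/30*e1 - 7/30*e2


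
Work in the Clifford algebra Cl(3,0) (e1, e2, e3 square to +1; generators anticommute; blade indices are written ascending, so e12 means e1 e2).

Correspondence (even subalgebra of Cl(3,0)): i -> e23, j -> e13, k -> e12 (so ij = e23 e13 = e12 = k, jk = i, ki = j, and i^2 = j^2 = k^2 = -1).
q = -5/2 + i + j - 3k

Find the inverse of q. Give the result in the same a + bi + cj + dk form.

In blades: q = -5/2 - 3*e12 + e13 + e23.
With qbar = -5/2 + 3*e12 - e13 - e23 (scalar fixed, mapped units negated), q qbar = 69/4 (the sum of squared coefficients), so q^-1 = qbar / (69/4) = -10/69 + 4/23*e12 - 4/69*e13 - 4/69*e23; translating back:
Answer: -10/69 - 4/69*i - 4/69*j + 4/23*k


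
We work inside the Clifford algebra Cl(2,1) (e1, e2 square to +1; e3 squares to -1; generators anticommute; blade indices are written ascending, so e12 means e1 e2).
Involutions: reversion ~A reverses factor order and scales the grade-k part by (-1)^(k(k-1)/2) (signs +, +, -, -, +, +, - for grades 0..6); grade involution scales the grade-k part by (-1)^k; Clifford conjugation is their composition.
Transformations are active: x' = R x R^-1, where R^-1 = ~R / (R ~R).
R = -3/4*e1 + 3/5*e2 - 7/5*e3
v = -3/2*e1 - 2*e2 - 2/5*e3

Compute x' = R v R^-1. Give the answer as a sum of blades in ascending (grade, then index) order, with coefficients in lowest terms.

~R = -3/4*e1 + 3/5*e2 - 7/5*e3, and R ~R = -83/80, so R^-1 = ~R / (-83/80).
R v = -127/200 + 12/5*e12 - 9/5*e13 - 76/25*e23
Answer: 483/830*e1 + 5674/2075*e2 - 2726/2075*e3


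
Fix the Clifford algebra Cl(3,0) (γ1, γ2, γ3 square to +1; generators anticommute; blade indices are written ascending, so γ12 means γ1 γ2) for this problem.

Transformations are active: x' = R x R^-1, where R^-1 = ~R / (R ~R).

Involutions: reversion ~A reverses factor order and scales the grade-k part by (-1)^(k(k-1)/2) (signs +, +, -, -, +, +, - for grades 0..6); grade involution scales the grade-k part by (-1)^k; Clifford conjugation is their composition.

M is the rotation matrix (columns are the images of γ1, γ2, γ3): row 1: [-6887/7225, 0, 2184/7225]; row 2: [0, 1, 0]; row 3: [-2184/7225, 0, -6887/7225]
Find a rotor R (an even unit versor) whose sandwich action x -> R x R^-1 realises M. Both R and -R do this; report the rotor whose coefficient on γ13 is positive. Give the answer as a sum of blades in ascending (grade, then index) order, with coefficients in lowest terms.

Method: write R = a + b12*γ12 + b13*γ13 + b23*γ23 with a^2 + b12^2 + b13^2 + b23^2 = 1 (so R^-1 = ~R). Expanding the columns R e_j ~R gives tr M = 4a^2 - 1 and, from the antisymmetric part, M21 - M12 = -4a*b12, M13 - M31 = 4a*b13, M32 - M23 = -4a*b23.
Here tr M = -6549/7225, so a^2 = (1 + tr M)/4 = 169/7225 and a = ±13/85. Taking a = 13/85: M21 - M12 = 0, M13 - M31 = 4368/7225, M32 - M23 = 0, giving b12 = 0, b13 = 84/85, b23 = 0, i.e. R = 13/85 + 84/85*γ13.
Its γ13 coefficient is already positive.
Answer: 13/85 + 84/85*γ13. Note: both R and -R realise this M (trace -6549/7225); the covering map identifies them, and the γ13-coefficient sign is the tie-breaker.


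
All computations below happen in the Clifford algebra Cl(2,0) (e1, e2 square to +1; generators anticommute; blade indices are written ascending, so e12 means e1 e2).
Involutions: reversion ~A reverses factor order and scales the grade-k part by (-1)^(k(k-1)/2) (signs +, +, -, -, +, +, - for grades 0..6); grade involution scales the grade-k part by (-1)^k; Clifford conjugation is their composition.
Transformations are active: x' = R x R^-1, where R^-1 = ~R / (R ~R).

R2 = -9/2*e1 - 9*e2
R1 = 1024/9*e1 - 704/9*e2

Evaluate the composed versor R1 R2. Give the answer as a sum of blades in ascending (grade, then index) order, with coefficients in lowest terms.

Distribute over the terms of R1 (each basis-blade product reordered to ascending indices, repeated generators contracted through their squares):
(1024/9*e1) R2 = -512 - 1024*e12
(-704/9*e2) R2 = 704 - 352*e12
Summing the partial products and collecting blades:
Answer: 192 - 1376*e12


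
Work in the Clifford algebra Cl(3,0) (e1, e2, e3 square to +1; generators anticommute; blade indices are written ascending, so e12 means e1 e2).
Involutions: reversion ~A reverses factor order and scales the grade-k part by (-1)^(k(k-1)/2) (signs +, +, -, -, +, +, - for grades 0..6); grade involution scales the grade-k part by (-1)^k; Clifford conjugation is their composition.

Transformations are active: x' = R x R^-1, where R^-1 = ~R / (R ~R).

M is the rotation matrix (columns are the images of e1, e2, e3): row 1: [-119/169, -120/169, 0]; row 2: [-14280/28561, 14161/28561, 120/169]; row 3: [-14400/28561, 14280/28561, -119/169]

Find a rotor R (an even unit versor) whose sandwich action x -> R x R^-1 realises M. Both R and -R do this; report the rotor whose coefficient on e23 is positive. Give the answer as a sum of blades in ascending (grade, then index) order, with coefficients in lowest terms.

Method: write R = a + b12*e12 + b13*e13 + b23*e23 with a^2 + b12^2 + b13^2 + b23^2 = 1 (so R^-1 = ~R). Expanding the columns R e_j ~R gives tr M = 4a^2 - 1 and, from the antisymmetric part, M21 - M12 = -4a*b12, M13 - M31 = 4a*b13, M32 - M23 = -4a*b23.
Here tr M = -26061/28561, so a^2 = (1 + tr M)/4 = 625/28561 and a = ±25/169. Taking a = 25/169: M21 - M12 = 6000/28561, M13 - M31 = 14400/28561, M32 - M23 = -6000/28561, giving b12 = -60/169, b13 = 144/169, b23 = 60/169, i.e. R = 25/169 - 60/169*e12 + 144/169*e13 + 60/169*e23.
Its e23 coefficient is already positive.
Answer: 25/169 - 60/169*e12 + 144/169*e13 + 60/169*e23. Note: both R and -R realise this M (trace -26061/28561); the covering map identifies them, and the e23-coefficient sign is the tie-breaker.


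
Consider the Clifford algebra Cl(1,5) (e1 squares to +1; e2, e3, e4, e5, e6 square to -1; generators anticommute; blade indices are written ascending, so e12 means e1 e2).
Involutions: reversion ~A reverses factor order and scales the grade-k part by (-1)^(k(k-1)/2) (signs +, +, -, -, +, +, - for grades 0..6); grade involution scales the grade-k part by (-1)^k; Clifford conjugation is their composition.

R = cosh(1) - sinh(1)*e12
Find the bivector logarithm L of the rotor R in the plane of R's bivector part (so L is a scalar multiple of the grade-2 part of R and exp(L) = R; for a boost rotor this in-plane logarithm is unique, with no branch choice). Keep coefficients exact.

The scalar part of R is cosh(1), which fixes the rapidity magnitude through cosh (cosh is even, so it cannot fix the sign — the bivector part carries that); dividing the bivector part by sinh of the rapidity gives the plane, and L = rapidity * plane, where the joint sign ambiguity of (rapidity, plane) cancels in the product.
Concretely: cosh(rapidity) = cosh(1) gives rapidity = ±1, and since rapidity/sinh(rapidity) is even the sign is immaterial: L = (rapidity/sinh(rapidity)) * <R>_2 = (1/sinh(1)) * <R>_2.
Answer: -e12


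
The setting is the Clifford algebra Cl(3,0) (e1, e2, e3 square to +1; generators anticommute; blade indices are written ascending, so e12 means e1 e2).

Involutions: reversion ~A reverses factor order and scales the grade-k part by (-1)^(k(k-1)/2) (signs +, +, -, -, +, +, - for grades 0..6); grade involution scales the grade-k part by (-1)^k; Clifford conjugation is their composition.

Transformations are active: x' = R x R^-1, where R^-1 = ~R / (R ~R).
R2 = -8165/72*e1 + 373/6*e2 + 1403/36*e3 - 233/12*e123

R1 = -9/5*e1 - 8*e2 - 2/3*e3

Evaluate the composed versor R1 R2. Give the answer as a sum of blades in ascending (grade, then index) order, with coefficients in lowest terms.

Distribute over the terms of R1 (each basis-blade product reordered to ascending indices, repeated generators contracted through their squares):
(-9/5*e1) R2 = 1633/8 - 1119/10*e12 - 1403/20*e13 + 699/20*e23
(-8*e2) R2 = -1492/3 - 8165/9*e12 - 466/3*e13 - 2806/9*e23
(-2/3*e3) R2 = -1403/54 + 233/18*e12 - 8165/108*e13 + 373/9*e23
Summing the partial products and collecting blades:
Answer: -68945/216 - 45278/45*e12 - 81293/270*e13 - 14123/60*e23


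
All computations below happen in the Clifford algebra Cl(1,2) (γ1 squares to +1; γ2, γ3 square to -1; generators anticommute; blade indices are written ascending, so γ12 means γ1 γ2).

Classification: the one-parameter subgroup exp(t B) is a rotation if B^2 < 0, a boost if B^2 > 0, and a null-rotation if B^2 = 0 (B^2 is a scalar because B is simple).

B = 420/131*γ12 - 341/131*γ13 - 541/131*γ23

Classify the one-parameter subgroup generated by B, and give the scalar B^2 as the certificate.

B^2 term by term: the squares give (420/131)^2*(γ12)^2 + (-341/131)^2*(γ13)^2 + (-541/131)^2*(γ23)^2 = 176400/17161*(+1) + 116281/17161*(+1) + 292681/17161*(-1) = 0 (each basis 2-blade squares to minus the product of its generators' squares); cross terms between blades sharing an index anticommute and cancel. So B^2 = 0.
Answer: null-rotation, certificate B^2 = 0. No conjugation can change B^2 = 0; the sign gives the class.


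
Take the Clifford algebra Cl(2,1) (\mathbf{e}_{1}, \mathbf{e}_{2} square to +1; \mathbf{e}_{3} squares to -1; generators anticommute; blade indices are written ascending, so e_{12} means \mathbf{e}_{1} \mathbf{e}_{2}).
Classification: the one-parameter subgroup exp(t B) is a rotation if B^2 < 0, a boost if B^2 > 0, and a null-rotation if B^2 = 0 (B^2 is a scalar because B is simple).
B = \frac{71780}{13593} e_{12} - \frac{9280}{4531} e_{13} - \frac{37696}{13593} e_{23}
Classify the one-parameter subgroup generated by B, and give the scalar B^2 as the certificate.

B^2 term by term: the squares give (\frac{71780}{13593})^2*(e_{12})^2 + (-\frac{9280}{4531})^2*(e_{13})^2 + (-\frac{37696}{13593})^2*(e_{23})^2 = \frac{5152368400}{184769649}*(-1) + \frac{86118400}{20529961}*(+1) + \frac{1420988416}{184769649}*(+1) = -16 (each basis 2-blade squares to minus the product of its generators' squares); cross terms between blades sharing an index anticommute and cancel. So B^2 = -16.
Answer: rotation, certificate B^2 = -16. One invariant decides it: the square -16 survives every conjugation, and its sign is exactly the classification.


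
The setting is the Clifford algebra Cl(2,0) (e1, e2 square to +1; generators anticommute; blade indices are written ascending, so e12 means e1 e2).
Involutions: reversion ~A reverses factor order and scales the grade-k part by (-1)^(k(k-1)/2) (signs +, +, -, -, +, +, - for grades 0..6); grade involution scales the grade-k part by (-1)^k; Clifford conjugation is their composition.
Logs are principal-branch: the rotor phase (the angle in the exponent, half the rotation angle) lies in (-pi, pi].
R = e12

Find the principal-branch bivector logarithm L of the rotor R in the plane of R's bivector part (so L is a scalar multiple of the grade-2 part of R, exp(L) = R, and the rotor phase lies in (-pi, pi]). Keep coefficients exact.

The scalar part of R is 0, which fixes the principal-branch rotor phase; the unit plane is then the bivector part divided by the sine of that phase, and L is that plane scaled by the phase.
Concretely: cos(phase) = 0 gives phase = ±pi/2, and since phase/sin(phase) is even the sign is immaterial: L = (phase/sin(phase)) * <R>_2 = (pi/2) * <R>_2.
Answer: pi/2*e12


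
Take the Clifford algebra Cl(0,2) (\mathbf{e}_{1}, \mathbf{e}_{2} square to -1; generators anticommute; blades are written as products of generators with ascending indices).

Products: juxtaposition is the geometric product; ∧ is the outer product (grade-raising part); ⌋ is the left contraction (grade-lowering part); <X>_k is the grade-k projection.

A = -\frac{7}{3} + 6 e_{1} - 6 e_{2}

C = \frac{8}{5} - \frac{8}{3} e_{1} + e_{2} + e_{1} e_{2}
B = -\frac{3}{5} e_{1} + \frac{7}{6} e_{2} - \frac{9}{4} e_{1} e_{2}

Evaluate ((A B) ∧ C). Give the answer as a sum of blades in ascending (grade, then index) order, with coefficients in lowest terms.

step 1: \frac{53}{5} + \frac{149}{10} e_{1} + \frac{97}{9} e_{2} + \frac{173}{20} e_{1} e_{2}
step 2: \frac{424}{25} - \frac{332}{75} e_{1} + \frac{1253}{45} e_{2} + \frac{91909}{1350} e_{1} e_{2}
Answer: \frac{424}{25} - \frac{332}{75} e_{1} + \frac{1253}{45} e_{2} + \frac{91909}{1350} e_{1} e_{2}


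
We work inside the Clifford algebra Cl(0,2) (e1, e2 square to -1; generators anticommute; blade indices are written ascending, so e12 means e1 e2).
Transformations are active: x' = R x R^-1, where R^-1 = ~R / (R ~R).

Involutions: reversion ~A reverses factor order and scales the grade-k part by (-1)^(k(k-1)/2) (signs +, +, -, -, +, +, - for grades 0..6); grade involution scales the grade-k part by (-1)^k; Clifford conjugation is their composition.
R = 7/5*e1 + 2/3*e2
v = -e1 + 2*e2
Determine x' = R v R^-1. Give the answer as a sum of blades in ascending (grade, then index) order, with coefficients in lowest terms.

~R = 7/5*e1 + 2/3*e2, and R ~R = -541/225, so R^-1 = ~R / (-541/225).
R v = 1/15 + 52/15*e12
Answer: 499/541*e1 - 1102/541*e2


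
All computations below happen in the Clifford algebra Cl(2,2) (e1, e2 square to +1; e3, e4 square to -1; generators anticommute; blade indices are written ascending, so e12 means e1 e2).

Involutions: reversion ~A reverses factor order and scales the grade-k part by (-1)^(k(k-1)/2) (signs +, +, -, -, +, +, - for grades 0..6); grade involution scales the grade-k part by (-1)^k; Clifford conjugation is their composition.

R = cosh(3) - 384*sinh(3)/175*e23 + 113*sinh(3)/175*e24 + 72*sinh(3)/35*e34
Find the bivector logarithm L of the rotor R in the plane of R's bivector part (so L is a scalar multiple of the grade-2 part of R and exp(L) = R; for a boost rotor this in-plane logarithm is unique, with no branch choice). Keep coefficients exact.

The scalar part of R is cosh(3), which determines |rapidity| via cosh; the sign lives in the bivector part, and pairing them (bivector part over sinh of the rapidity = the plane) gives the unique in-plane L = rapidity * plane.
Concretely: cosh(rapidity) = cosh(3) gives rapidity = ±3, and since rapidity/sinh(rapidity) is even the sign is immaterial: L = (rapidity/sinh(rapidity)) * <R>_2 = (3/sinh(3)) * <R>_2.
Answer: -1152/175*e23 + 339/175*e24 + 216/35*e34


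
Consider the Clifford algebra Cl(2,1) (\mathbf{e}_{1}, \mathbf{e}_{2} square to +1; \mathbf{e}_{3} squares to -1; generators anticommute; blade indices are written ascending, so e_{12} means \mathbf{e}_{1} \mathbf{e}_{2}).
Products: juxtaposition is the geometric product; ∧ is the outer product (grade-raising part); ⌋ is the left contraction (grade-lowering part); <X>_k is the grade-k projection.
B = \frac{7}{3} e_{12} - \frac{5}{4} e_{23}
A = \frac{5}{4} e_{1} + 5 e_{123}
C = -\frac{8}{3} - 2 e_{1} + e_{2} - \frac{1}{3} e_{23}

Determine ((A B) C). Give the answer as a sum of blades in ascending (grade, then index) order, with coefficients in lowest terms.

step 1: -\frac{25}{4} e_{1} + \frac{35}{12} e_{2} - \frac{35}{3} e_{3} - \frac{25}{16} e_{123}
step 2: \frac{185}{12} + \frac{275}{16} e_{1} - \frac{35}{9} e_{2} + \frac{1085}{36} e_{3} - \frac{5}{12} e_{12} - \frac{1045}{48} e_{13} + \frac{355}{24} e_{23} + \frac{25}{4} e_{123}
Answer: \frac{185}{12} + \frac{275}{16} e_{1} - \frac{35}{9} e_{2} + \frac{1085}{36} e_{3} - \frac{5}{12} e_{12} - \frac{1045}{48} e_{13} + \frac{355}{24} e_{23} + \frac{25}{4} e_{123}


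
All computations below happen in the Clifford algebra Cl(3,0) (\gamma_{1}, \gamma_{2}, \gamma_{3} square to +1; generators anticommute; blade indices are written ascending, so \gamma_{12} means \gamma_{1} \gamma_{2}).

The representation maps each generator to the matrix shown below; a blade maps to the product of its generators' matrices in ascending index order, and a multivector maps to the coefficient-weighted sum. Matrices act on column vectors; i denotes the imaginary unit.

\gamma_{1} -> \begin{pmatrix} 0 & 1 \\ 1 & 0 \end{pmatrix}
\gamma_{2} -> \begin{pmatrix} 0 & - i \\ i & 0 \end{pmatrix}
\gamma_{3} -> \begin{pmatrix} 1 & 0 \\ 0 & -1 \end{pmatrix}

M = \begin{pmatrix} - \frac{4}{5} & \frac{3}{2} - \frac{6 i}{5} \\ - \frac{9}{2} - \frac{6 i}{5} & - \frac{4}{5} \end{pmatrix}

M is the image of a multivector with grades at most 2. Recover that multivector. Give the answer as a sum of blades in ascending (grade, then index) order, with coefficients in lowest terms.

Method: 1, rho(\gamma_{1}), rho(\gamma_{2}), rho(\gamma_{3}) form a trace-orthogonal basis of the 2x2 complex matrices (tr(X Y) = 2 if X = Y, else 0), so M = m0*1 + m1*rho(\gamma_{1}) + m2*rho(\gamma_{2}) + m3*rho(\gamma_{3}) with m0 = tr(M)/2 = - \frac{4}{5}, m1 = tr(M rho(\gamma_{1}))/2 = - \frac{3}{2} - \frac{6 i}{5}, m2 = tr(M rho(\gamma_{2}))/2 = 3 i, m3 = tr(M rho(\gamma_{3}))/2 = 0.
Multiplying table entries, the bivector images are rho(\gamma_{12}) = i*rho(\gamma_{3}), rho(\gamma_{13}) = -i*rho(\gamma_{2}), rho(\gamma_{23}) = i*rho(\gamma_{1}); with real blade coefficients the real parts of m0..m3 are the coefficients of 1, \gamma_{1}, \gamma_{2}, \gamma_{3} and the imaginary parts give the bivectors (\gamma_{23}: Im m1, \gamma_{13}: -Im m2, \gamma_{12}: Im m3).
Answer: -\frac{4}{5} - \frac{3}{2} \gamma_{1} - 3 \gamma_{13} - \frac{6}{5} \gamma_{23}


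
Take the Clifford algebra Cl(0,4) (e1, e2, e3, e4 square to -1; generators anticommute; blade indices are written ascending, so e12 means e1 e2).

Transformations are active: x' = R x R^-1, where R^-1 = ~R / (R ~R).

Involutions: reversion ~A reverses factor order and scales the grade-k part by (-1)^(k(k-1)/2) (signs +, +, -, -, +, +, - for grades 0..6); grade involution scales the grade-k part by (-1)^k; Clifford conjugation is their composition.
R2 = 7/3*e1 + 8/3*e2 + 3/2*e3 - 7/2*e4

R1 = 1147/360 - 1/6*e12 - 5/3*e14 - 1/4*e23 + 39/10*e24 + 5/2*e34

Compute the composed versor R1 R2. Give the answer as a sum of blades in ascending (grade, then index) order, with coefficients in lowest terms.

Distribute over the terms of R2 (each basis-blade product reordered to ascending indices, repeated generators contracted through their squares):
R1 (7/3*e1) = 8029/1080*e1 - 7/18*e2 - 35/9*e4 - 7/12*e123 + 91/10*e124 + 35/6*e134
R1 (8/3*e2) = 4/9*e1 + 1147/135*e2 - 2/3*e3 + 52/5*e4 + 40/9*e124 + 20/3*e234
R1 (3/2*e3) = 3/8*e2 + 1147/240*e3 + 15/4*e4 - 1/4*e123 + 5/2*e134 - 117/20*e234
R1 (-7/2*e4) = -35/6*e1 + 273/20*e2 + 35/4*e3 - 8029/720*e4 + 7/12*e124 + 7/8*e234
Summing the partial products and collecting blades:
Answer: 2209/1080*e1 + 23903/1080*e2 + 1029/80*e3 - 641/720*e4 - 5/6*e123 + 2543/180*e124 + 25/3*e134 + 203/120*e234


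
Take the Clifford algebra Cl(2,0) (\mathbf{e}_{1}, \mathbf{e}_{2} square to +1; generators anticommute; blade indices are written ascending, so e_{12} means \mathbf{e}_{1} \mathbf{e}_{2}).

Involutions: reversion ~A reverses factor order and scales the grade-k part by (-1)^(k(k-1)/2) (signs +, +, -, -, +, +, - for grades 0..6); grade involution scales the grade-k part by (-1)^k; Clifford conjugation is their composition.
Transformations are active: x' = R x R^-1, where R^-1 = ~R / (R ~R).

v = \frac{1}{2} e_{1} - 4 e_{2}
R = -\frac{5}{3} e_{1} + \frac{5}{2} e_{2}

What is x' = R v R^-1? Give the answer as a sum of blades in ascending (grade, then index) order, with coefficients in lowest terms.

~R = -\frac{5}{3} e_{1} + \frac{5}{2} e_{2}, and R ~R = \frac{325}{36}, so R^-1 = ~R / (\frac{325}{36}).
R v = -\frac{65}{6} + \frac{65}{12} e_{12}
Answer: \frac{7}{2} e_{1} - 2 e_{2}


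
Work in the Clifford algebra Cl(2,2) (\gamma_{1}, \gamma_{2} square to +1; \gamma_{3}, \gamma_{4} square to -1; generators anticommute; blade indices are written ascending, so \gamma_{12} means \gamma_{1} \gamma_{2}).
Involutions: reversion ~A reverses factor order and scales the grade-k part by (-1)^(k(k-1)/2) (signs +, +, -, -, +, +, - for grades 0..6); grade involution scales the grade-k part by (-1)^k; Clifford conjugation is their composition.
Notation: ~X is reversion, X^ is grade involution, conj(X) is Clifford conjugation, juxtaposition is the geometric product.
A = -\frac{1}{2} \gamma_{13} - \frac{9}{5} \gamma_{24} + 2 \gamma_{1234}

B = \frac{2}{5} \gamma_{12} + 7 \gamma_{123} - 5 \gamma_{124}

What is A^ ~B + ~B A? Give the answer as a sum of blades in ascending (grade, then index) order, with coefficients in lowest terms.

first term: -9 \gamma_{1} - \frac{7}{2} \gamma_{2} + 10 \gamma_{3} + 14 \gamma_{4} - \frac{18}{25} \gamma_{14} + \frac{1}{5} \gamma_{23} + \frac{4}{5} \gamma_{34} + \frac{63}{5} \gamma_{134} - \frac{5}{2} \gamma_{234}
second term: -9 \gamma_{1} - \frac{7}{2} \gamma_{2} - 10 \gamma_{3} - 14 \gamma_{4} + \frac{18}{25} \gamma_{14} - \frac{1}{5} \gamma_{23} + \frac{4}{5} \gamma_{34} - \frac{63}{5} \gamma_{134} + \frac{5}{2} \gamma_{234}
Answer: -18 \gamma_{1} - 7 \gamma_{2} + \frac{8}{5} \gamma_{34}


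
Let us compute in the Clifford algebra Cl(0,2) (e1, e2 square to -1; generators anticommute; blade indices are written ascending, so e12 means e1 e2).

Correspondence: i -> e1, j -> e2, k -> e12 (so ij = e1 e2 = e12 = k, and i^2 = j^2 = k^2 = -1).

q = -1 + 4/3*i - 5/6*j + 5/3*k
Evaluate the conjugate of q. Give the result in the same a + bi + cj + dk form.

In blades: q = -1 + 4/3*e1 - 5/6*e2 + 5/3*e12.
Conjugation here is Clifford conjugation: the scalar is fixed and the grade-1 and grade-2 blades all flip sign, giving -1 - 4/3*e1 + 5/6*e2 - 5/3*e12; translating back:
Answer: -1 - 4/3*i + 5/6*j - 5/3*k


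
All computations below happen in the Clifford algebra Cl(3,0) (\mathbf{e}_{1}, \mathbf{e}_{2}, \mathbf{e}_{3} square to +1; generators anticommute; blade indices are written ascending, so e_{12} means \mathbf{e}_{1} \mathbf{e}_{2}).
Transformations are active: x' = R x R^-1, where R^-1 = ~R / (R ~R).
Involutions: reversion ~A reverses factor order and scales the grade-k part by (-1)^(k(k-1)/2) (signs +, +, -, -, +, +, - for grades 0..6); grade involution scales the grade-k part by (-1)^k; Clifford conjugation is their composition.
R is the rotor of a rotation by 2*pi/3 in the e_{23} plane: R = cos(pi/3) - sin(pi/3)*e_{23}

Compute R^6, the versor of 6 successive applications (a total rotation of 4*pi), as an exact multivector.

Because a rotor carries half the rotation angle, composing 6 copies of this e_{23}-plane rotor multiplies the phase: 6*(pi/3) = 2 \pi, hence R^6 = cos(2 \pi) - sin(2 \pi)*e_{23}.
cos(2 \pi) = 1 and sin(2 \pi) = 0, so R^6 = 1. The total rotation 4*pi is 2 full turns, so every vector returns to itself, yet the rotor is +1, back on the identity sheet (an even number of 2*pi turns).
Answer: 1


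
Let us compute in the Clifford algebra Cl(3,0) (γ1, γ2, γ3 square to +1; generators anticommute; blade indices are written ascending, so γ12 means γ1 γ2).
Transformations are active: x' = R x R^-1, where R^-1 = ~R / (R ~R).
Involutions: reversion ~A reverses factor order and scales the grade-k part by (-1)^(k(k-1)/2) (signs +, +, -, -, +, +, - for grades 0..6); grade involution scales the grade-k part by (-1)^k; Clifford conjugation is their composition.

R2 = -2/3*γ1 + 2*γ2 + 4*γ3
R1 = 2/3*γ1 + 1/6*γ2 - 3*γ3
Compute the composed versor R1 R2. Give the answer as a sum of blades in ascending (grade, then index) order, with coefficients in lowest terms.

Distribute over the terms of R1 (each basis-blade product reordered to ascending indices, repeated generators contracted through their squares):
(2/3*γ1) R2 = -4/9 + 4/3*γ12 + 8/3*γ13
(1/6*γ2) R2 = 1/3 + 1/9*γ12 + 2/3*γ23
(-3*γ3) R2 = -12 - 2*γ13 + 6*γ23
Summing the partial products and collecting blades:
Answer: -109/9 + 13/9*γ12 + 2/3*γ13 + 20/3*γ23


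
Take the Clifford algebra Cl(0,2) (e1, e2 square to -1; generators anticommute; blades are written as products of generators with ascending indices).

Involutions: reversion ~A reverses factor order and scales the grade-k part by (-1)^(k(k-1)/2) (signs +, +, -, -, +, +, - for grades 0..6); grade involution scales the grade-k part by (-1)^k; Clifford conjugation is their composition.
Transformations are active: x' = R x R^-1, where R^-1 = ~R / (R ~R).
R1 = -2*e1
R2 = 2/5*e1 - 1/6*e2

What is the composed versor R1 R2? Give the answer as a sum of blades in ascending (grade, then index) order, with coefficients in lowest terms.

Distribute over the terms of R1 (each basis-blade product reordered to ascending indices, repeated generators contracted through their squares):
(-2*e1) R2 = 4/5 + 1/3*e1 e2
Answer: 4/5 + 1/3*e1 e2


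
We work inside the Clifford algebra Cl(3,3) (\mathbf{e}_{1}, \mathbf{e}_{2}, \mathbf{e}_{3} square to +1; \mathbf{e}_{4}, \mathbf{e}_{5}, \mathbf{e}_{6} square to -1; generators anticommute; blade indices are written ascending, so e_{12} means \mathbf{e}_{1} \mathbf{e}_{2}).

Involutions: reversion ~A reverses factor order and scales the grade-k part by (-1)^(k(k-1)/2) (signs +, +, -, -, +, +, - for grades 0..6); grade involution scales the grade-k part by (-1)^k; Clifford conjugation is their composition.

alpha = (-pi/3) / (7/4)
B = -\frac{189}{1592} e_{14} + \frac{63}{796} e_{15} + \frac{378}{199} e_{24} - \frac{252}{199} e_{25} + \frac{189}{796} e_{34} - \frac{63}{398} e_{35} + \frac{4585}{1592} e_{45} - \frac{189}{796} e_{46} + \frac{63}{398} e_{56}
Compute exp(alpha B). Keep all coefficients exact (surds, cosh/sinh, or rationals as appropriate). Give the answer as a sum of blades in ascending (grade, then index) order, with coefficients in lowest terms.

B^2 term by term: the squares give (-\frac{189}{1592})^2*(e_{14})^2 + (\frac{63}{796})^2*(e_{15})^2 + (\frac{378}{199})^2*(e_{24})^2 + (-\frac{252}{199})^2*(e_{25})^2 + (\frac{189}{796})^2*(e_{34})^2 + (-\frac{63}{398})^2*(e_{35})^2 + (\frac{4585}{1592})^2*(e_{45})^2 + (-\frac{189}{796})^2*(e_{46})^2 + (\frac{63}{398})^2*(e_{56})^2 = \frac{35721}{2534464}*(+1) + \frac{3969}{633616}*(+1) + \frac{142884}{39601}*(+1) + \frac{63504}{39601}*(+1) + \frac{35721}{633616}*(+1) + \frac{3969}{158404}*(+1) + \frac{21022225}{2534464}*(-1) + \frac{35721}{633616}*(-1) + \frac{3969}{158404}*(-1) = -\frac{49}{16} (each basis 2-blade squares to minus the product of its generators' squares); cross terms between blades sharing an index anticommute and cancel; the commuting (index-disjoint) pairs give grade-4 terms 2*c*c'*(blade product), which cancel blade by blade — e_{1245}: -\frac{11907}{39601} + \frac{11907}{39601} = 0; e_{1345}: -\frac{11907}{316808} + \frac{11907}{316808} = 0; e_{1456}: -\frac{11907}{316808} + \frac{11907}{316808} = 0; e_{2345}: \frac{23814}{39601} - \frac{23814}{39601} = 0; e_{2456}: \frac{23814}{39601} - \frac{23814}{39601} = 0; e_{3456}: \frac{11907}{158404} - \frac{11907}{158404} = 0 — confirming B is simple. So B^2 = -\frac{49}{16}.
B^2 = -\frac{49}{16} — since the square is negative, the closed form is circular: l = \frac{7}{4}, alpha*l = - \frac{\pi}{3}, so exp(alpha B) = cos(- \frac{\pi}{3}) + (sin(- \frac{\pi}{3})/(\frac{7}{4}))*B = \frac{1}{2} + (- \frac{2 \sqrt{3}}{7})*B.
Answer: \frac{1}{2} + \frac{27 \sqrt{3}}{796} e_{14} - \frac{9 \sqrt{3}}{398} e_{15} - \frac{108 \sqrt{3}}{199} e_{24} + \frac{72 \sqrt{3}}{199} e_{25} - \frac{27 \sqrt{3}}{398} e_{34} + \frac{9 \sqrt{3}}{199} e_{35} - \frac{655 \sqrt{3}}{796} e_{45} + \frac{27 \sqrt{3}}{398} e_{46} - \frac{9 \sqrt{3}}{199} e_{56}


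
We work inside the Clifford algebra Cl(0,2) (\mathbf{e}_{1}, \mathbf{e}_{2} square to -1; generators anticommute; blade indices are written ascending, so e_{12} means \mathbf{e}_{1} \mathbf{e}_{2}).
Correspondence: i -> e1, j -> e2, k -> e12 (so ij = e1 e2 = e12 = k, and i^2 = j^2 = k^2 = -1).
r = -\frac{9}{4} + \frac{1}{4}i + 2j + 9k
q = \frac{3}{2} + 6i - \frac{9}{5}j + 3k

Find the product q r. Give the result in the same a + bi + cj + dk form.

In blades: q = \frac{3}{2} + 6 e_{1} - \frac{9}{5} e_{2} + 3 e_{12}, r = -\frac{9}{4} + \frac{1}{4} e_{1} + 2 e_{2} + 9 e_{12}.
Distribute q over r term by term (generator squares from the signature, products reordered to ascending indices): (\frac{3}{2})*r = -\frac{27}{8} + \frac{3}{8} e_{1} + 3 e_{2} + \frac{27}{2} e_{12}; (6 e_{1})*r = -\frac{3}{2} - \frac{27}{2} e_{1} - 54 e_{2} + 12 e_{12}; (-\frac{9}{5} e_{2})*r = \frac{18}{5} - \frac{81}{5} e_{1} + \frac{81}{20} e_{2} + \frac{9}{20} e_{12}; (3 e_{12})*r = -27 - 6 e_{1} + \frac{3}{4} e_{2} - \frac{27}{4} e_{12}.
Sum: -\frac{1131}{40} - \frac{1413}{40} e_{1} - \frac{231}{5} e_{2} + \frac{96}{5} e_{12}; translating back through the correspondence:
Answer: -\frac{1131}{40} - \frac{1413}{40}i - \frac{231}{5}j + \frac{96}{5}k


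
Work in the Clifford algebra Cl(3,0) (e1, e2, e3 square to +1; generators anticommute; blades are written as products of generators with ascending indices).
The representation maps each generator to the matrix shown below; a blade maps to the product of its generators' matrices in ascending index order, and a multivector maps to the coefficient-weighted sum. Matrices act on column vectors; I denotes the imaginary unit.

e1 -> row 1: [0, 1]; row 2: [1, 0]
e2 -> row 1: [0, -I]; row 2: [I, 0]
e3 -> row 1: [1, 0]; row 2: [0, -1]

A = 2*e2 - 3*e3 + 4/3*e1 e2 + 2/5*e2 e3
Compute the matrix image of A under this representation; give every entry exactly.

Bivector images (products of the table entries): rho(e1 e2) = rho(e1)rho(e2) = row 1: [I, 0]; row 2: [0, -I]; rho(e2 e3) = rho(e2)rho(e3) = row 1: [0, I]; row 2: [I, 0].
M = (2)*rho(e2) + (-3)*rho(e3) + (4/3)*rho(e1 e2) + (2/5)*rho(e2 e3), summed entrywise:
Answer: row 1: [-3 + 4*I/3, -8*I/5]; row 2: [12*I/5, 3 - 4*I/3]


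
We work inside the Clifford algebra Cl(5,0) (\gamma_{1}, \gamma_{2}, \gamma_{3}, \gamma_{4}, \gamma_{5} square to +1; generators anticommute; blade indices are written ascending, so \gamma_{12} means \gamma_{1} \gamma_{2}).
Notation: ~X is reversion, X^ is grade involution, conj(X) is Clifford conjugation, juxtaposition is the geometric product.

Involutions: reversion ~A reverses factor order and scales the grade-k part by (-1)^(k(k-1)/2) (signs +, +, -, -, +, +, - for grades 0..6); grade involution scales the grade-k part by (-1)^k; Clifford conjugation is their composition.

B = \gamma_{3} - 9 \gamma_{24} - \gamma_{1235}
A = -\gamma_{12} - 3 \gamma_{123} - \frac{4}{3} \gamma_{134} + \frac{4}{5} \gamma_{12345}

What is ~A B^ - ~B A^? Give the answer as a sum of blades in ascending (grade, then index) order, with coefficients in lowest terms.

first term: \frac{4}{5} \gamma_{4} + 3 \gamma_{5} - 3 \gamma_{12} - \frac{23}{3} \gamma_{14} + \gamma_{35} - 13 \gamma_{123} + 27 \gamma_{134} - \frac{36}{5} \gamma_{135} + \frac{4}{3} \gamma_{245} - \frac{4}{5} \gamma_{1245}
second term: -\frac{4}{5} \gamma_{4} - 3 \gamma_{5} + 3 \gamma_{12} + \frac{23}{3} \gamma_{14} - \gamma_{35} - 13 \gamma_{123} + 27 \gamma_{134} - \frac{36}{5} \gamma_{135} + \frac{4}{3} \gamma_{245} - \frac{4}{5} \gamma_{1245}
Answer: \frac{8}{5} \gamma_{4} + 6 \gamma_{5} - 6 \gamma_{12} - \frac{46}{3} \gamma_{14} + 2 \gamma_{35}


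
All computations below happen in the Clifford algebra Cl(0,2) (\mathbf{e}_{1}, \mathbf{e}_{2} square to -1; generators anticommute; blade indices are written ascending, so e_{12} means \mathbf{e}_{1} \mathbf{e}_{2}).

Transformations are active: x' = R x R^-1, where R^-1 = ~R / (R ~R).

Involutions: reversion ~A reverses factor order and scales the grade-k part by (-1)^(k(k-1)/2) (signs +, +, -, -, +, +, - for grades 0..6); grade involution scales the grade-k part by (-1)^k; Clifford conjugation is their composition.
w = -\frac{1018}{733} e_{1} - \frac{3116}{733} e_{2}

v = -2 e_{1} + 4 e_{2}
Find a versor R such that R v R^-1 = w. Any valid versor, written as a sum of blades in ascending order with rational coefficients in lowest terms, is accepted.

Why this works: both vectors square to -20, so q(v) = q(w) and R = v + w = -\frac{2484}{733} e_{1} - \frac{184}{733} e_{2} carries v to w — its own direction survives, the complement (v - w)/2 flips.
Answer: -\frac{2484}{733} e_{1} - \frac{184}{733} e_{2}


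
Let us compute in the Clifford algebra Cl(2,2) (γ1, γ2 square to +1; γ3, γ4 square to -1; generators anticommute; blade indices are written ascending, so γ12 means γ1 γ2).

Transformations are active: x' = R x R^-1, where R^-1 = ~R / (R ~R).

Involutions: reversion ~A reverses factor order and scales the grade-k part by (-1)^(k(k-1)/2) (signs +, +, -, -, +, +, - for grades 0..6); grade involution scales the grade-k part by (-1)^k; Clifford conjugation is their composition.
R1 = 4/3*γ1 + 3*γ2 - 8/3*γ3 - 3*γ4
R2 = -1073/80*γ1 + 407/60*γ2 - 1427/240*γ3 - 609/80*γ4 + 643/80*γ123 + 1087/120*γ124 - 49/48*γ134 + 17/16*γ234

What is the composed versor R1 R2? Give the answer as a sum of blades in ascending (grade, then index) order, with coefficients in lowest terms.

Distribute over the terms of R1 (each basis-blade product reordered to ascending indices, repeated generators contracted through their squares):
(4/3*γ1) R2 = -1073/60 + 407/45*γ12 - 1427/180*γ13 - 203/20*γ14 + 643/60*γ23 + 1087/90*γ24 - 49/36*γ34 + 17/12*γ1234
(3*γ2) R2 = 407/20 + 3219/80*γ12 - 1929/80*γ13 - 1087/40*γ14 - 1427/80*γ23 - 1827/80*γ24 + 51/16*γ34 + 49/16*γ1234
(-8/3*γ3) R2 = -1427/90 + 643/30*γ12 - 1073/30*γ13 + 49/18*γ14 + 814/45*γ23 - 17/6*γ24 + 203/10*γ34 - 1087/45*γ1234
(-3*γ4) R2 = -1827/80 + 1087/40*γ12 - 49/16*γ13 - 3219/80*γ14 + 51/16*γ23 + 407/20*γ24 - 1427/80*γ34 + 1929/80*γ1234
Summing the partial products and collecting blades:
Answer: -26083/720 + 70481/720*γ12 - 25513/360*γ13 - 10777/144*γ14 + 637/45*γ23 + 973/144*γ24 + 193/45*γ34 + 1597/360*γ1234


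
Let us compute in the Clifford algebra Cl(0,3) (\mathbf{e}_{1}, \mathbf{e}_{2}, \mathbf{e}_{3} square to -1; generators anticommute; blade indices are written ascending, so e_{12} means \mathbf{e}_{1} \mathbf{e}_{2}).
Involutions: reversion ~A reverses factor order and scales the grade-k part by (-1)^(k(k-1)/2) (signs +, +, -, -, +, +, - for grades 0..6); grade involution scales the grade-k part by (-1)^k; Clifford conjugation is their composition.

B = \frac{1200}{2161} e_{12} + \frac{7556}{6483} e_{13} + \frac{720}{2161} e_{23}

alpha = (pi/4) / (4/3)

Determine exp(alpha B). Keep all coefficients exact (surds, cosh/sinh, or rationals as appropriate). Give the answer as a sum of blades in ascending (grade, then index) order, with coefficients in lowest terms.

B^2 term by term: the squares give (\frac{1200}{2161})^2*(e_{12})^2 + (\frac{7556}{6483})^2*(e_{13})^2 + (\frac{720}{2161})^2*(e_{23})^2 = \frac{1440000}{4669921}*(-1) + \frac{57093136}{42029289}*(-1) + \frac{518400}{4669921}*(-1) = -\frac{16}{9} (each basis 2-blade squares to minus the product of its generators' squares); cross terms between blades sharing an index anticommute and cancel. So B^2 = -\frac{16}{9}.
B^2 = -\frac{16}{9} — circular case — the even/odd split gives cos and sin: l = \frac{4}{3}, alpha*l = \frac{\pi}{4}, so exp(alpha B) = cos(\frac{\pi}{4}) + (sin(\frac{\pi}{4})/(\frac{4}{3}))*B = \frac{\sqrt{2}}{2} + (\frac{3 \sqrt{2}}{8})*B.
Answer: \frac{\sqrt{2}}{2} + \frac{450 \sqrt{2}}{2161} e_{12} + \frac{1889 \sqrt{2}}{4322} e_{13} + \frac{270 \sqrt{2}}{2161} e_{23}


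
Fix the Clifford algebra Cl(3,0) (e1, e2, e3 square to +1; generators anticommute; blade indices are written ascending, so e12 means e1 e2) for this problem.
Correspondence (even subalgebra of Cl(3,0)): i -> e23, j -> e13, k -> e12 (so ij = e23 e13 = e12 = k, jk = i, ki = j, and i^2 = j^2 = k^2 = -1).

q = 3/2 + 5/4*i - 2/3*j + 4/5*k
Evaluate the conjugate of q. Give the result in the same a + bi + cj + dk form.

In blades: q = 3/2 + 4/5*e12 - 2/3*e13 + 5/4*e23.
Quaternion conjugation is reversion on the even subalgebra: the scalar is fixed and every grade-2 blade flips sign, giving 3/2 - 4/5*e12 + 2/3*e13 - 5/4*e23; translating back:
Answer: 3/2 - 5/4*i + 2/3*j - 4/5*k


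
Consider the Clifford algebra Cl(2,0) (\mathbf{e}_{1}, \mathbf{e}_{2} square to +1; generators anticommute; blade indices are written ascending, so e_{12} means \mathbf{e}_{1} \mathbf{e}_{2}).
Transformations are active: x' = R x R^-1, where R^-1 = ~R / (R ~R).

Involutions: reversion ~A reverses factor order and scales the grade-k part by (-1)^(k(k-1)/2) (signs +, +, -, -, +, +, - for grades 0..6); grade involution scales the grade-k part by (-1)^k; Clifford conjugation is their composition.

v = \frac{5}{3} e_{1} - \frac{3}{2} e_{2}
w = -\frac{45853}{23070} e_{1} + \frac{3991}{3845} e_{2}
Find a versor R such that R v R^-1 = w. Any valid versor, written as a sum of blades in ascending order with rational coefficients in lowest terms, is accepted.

Since q(v) = q(w) = \frac{181}{36}, the sum R = v + w = -\frac{7403}{23070} e_{1} - \frac{3553}{7690} e_{2} does the job whenever invertible.
Answer: -\frac{7403}{23070} e_{1} - \frac{3553}{7690} e_{2}


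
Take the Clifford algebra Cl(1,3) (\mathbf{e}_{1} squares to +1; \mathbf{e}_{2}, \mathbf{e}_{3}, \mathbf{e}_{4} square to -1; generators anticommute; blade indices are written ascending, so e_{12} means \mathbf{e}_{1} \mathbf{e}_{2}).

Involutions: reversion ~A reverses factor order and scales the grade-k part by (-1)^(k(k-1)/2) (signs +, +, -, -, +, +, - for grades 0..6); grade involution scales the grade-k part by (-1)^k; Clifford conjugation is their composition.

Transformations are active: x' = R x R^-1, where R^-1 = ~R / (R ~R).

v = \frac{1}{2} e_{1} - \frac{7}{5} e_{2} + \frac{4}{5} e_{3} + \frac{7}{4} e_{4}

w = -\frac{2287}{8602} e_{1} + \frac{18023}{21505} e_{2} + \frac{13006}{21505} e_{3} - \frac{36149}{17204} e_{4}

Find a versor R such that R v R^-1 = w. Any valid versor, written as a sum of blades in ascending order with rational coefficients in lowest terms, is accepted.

Take R = v + w = \frac{1007}{4301} e_{1} - \frac{12084}{21505} e_{2} + \frac{6042}{4301} e_{3} - \frac{3021}{8602} e_{4}. Because q(v) = q(w) = -\frac{433}{80}, conjugation by R sends v exactly to w.
Answer: \frac{1007}{4301} e_{1} - \frac{12084}{21505} e_{2} + \frac{6042}{4301} e_{3} - \frac{3021}{8602} e_{4}


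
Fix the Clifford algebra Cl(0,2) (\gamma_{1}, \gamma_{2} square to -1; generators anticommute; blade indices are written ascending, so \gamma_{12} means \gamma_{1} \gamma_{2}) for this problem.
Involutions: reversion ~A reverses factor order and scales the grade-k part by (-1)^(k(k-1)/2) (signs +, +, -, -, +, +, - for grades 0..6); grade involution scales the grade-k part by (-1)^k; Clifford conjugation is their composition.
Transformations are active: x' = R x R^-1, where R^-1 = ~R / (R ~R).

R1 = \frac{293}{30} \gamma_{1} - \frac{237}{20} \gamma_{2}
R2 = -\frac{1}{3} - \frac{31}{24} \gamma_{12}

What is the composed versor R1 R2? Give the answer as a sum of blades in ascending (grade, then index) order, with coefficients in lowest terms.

Distribute over the terms of R1 (each basis-blade product reordered to ascending indices, repeated generators contracted through their squares):
(\frac{293}{30} \gamma_{1}) R2 = -\frac{293}{90} \gamma_{1} + \frac{9083}{720} \gamma_{2}
(-\frac{237}{20} \gamma_{2}) R2 = \frac{2449}{160} \gamma_{1} + \frac{79}{20} \gamma_{2}
Summing the partial products and collecting blades:
Answer: \frac{17353}{1440} \gamma_{1} + \frac{11927}{720} \gamma_{2}


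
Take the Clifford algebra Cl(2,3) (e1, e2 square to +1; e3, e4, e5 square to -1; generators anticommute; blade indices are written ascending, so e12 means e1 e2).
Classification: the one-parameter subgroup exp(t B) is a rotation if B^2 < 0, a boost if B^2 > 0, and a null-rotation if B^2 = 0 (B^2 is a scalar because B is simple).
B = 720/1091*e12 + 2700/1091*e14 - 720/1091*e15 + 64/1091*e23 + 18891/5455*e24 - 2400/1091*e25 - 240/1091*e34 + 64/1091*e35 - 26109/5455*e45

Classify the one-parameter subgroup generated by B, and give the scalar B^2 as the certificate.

B^2 term by term: the squares give (720/1091)^2*(e12)^2 + (2700/1091)^2*(e14)^2 + (-720/1091)^2*(e15)^2 + (64/1091)^2*(e23)^2 + (18891/5455)^2*(e24)^2 + (-2400/1091)^2*(e25)^2 + (-240/1091)^2*(e34)^2 + (64/1091)^2*(e35)^2 + (-26109/5455)^2*(e45)^2 = 518400/1190281*(-1) + 7290000/1190281*(+1) + 518400/1190281*(+1) + 4096/1190281*(+1) + 356869881/29757025*(+1) + 5760000/1190281*(+1) + 57600/1190281*(-1) + 4096/1190281*(-1) + 681679881/29757025*(-1) = 0 (each basis 2-blade squares to minus the product of its generators' squares); cross terms between blades sharing an index anticommute and cancel; the commuting (index-disjoint) pairs give grade-4 terms 2*c*c'*(blade product), which cancel blade by blade — e1234: -345600/1190281 + 345600/1190281 = 0; e1235: 92160/1190281 - 92160/1190281 = 0; e1245: -7519392/1190281 + 12960000/1190281 - 5440608/1190281 = 0; e1345: -345600/1190281 + 345600/1190281 = 0; e2345: -3341952/5951405 - 2418048/5951405 + 1152000/1190281 = 0 — confirming B is simple. So B^2 = 0.
Answer: null-rotation, certificate B^2 = 0. No conjugation can change B^2 = 0; the sign gives the class.
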